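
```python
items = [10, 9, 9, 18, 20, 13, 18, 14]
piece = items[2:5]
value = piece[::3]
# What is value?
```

items has length 8. The slice items[2:5] selects indices [2, 3, 4] (2->9, 3->18, 4->20), giving [9, 18, 20]. So piece = [9, 18, 20]. piece has length 3. The slice piece[::3] selects indices [0] (0->9), giving [9].

[9]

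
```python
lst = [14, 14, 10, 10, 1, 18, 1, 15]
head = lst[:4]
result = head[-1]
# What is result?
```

lst has length 8. The slice lst[:4] selects indices [0, 1, 2, 3] (0->14, 1->14, 2->10, 3->10), giving [14, 14, 10, 10]. So head = [14, 14, 10, 10]. Then head[-1] = 10.

10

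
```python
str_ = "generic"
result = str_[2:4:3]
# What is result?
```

str_ has length 7. The slice str_[2:4:3] selects indices [2] (2->'n'), giving 'n'.

'n'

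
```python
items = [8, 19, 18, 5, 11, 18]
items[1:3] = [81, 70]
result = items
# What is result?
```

items starts as [8, 19, 18, 5, 11, 18] (length 6). The slice items[1:3] covers indices [1, 2] with values [19, 18]. Replacing that slice with [81, 70] (same length) produces [8, 81, 70, 5, 11, 18].

[8, 81, 70, 5, 11, 18]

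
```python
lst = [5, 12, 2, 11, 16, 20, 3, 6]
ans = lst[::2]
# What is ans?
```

lst has length 8. The slice lst[::2] selects indices [0, 2, 4, 6] (0->5, 2->2, 4->16, 6->3), giving [5, 2, 16, 3].

[5, 2, 16, 3]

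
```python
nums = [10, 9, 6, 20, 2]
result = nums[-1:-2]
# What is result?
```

nums has length 5. The slice nums[-1:-2] resolves to an empty index range, so the result is [].

[]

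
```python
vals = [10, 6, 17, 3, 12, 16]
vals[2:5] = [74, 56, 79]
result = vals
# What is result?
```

vals starts as [10, 6, 17, 3, 12, 16] (length 6). The slice vals[2:5] covers indices [2, 3, 4] with values [17, 3, 12]. Replacing that slice with [74, 56, 79] (same length) produces [10, 6, 74, 56, 79, 16].

[10, 6, 74, 56, 79, 16]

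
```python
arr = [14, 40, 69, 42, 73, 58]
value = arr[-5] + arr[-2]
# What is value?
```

arr has length 6. Negative index -5 maps to positive index 6 + (-5) = 1. arr[1] = 40.
arr has length 6. Negative index -2 maps to positive index 6 + (-2) = 4. arr[4] = 73.
Sum: 40 + 73 = 113.

113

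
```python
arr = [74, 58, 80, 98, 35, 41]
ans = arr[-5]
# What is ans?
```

arr has length 6. Negative index -5 maps to positive index 6 + (-5) = 1. arr[1] = 58.

58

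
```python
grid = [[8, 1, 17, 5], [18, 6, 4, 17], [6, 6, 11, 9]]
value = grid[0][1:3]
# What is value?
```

grid[0] = [8, 1, 17, 5]. grid[0] has length 4. The slice grid[0][1:3] selects indices [1, 2] (1->1, 2->17), giving [1, 17].

[1, 17]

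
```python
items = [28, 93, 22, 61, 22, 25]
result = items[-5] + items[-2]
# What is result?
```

items has length 6. Negative index -5 maps to positive index 6 + (-5) = 1. items[1] = 93.
items has length 6. Negative index -2 maps to positive index 6 + (-2) = 4. items[4] = 22.
Sum: 93 + 22 = 115.

115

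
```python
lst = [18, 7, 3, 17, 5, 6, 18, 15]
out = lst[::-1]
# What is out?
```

lst has length 8. The slice lst[::-1] selects indices [7, 6, 5, 4, 3, 2, 1, 0] (7->15, 6->18, 5->6, 4->5, 3->17, 2->3, 1->7, 0->18), giving [15, 18, 6, 5, 17, 3, 7, 18].

[15, 18, 6, 5, 17, 3, 7, 18]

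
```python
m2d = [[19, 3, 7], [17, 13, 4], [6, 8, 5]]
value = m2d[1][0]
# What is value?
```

m2d[1] = [17, 13, 4]. Taking column 0 of that row yields 17.

17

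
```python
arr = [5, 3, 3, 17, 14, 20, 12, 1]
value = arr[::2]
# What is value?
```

arr has length 8. The slice arr[::2] selects indices [0, 2, 4, 6] (0->5, 2->3, 4->14, 6->12), giving [5, 3, 14, 12].

[5, 3, 14, 12]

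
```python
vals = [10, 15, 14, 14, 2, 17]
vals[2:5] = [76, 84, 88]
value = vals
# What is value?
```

vals starts as [10, 15, 14, 14, 2, 17] (length 6). The slice vals[2:5] covers indices [2, 3, 4] with values [14, 14, 2]. Replacing that slice with [76, 84, 88] (same length) produces [10, 15, 76, 84, 88, 17].

[10, 15, 76, 84, 88, 17]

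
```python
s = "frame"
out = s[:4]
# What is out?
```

s has length 5. The slice s[:4] selects indices [0, 1, 2, 3] (0->'f', 1->'r', 2->'a', 3->'m'), giving 'fram'.

'fram'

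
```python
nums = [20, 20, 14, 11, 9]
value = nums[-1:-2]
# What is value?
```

nums has length 5. The slice nums[-1:-2] resolves to an empty index range, so the result is [].

[]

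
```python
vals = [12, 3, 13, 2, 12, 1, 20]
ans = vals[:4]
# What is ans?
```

vals has length 7. The slice vals[:4] selects indices [0, 1, 2, 3] (0->12, 1->3, 2->13, 3->2), giving [12, 3, 13, 2].

[12, 3, 13, 2]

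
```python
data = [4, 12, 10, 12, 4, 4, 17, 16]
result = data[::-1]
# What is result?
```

data has length 8. The slice data[::-1] selects indices [7, 6, 5, 4, 3, 2, 1, 0] (7->16, 6->17, 5->4, 4->4, 3->12, 2->10, 1->12, 0->4), giving [16, 17, 4, 4, 12, 10, 12, 4].

[16, 17, 4, 4, 12, 10, 12, 4]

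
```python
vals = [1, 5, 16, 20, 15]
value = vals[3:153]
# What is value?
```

vals has length 5. The slice vals[3:153] selects indices [3, 4] (3->20, 4->15), giving [20, 15].

[20, 15]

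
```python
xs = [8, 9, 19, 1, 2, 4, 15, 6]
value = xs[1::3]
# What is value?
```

xs has length 8. The slice xs[1::3] selects indices [1, 4, 7] (1->9, 4->2, 7->6), giving [9, 2, 6].

[9, 2, 6]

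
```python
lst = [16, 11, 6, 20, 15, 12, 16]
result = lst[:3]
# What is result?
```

lst has length 7. The slice lst[:3] selects indices [0, 1, 2] (0->16, 1->11, 2->6), giving [16, 11, 6].

[16, 11, 6]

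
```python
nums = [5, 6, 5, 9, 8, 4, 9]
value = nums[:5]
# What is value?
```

nums has length 7. The slice nums[:5] selects indices [0, 1, 2, 3, 4] (0->5, 1->6, 2->5, 3->9, 4->8), giving [5, 6, 5, 9, 8].

[5, 6, 5, 9, 8]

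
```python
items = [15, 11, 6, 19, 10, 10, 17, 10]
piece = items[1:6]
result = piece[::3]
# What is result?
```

items has length 8. The slice items[1:6] selects indices [1, 2, 3, 4, 5] (1->11, 2->6, 3->19, 4->10, 5->10), giving [11, 6, 19, 10, 10]. So piece = [11, 6, 19, 10, 10]. piece has length 5. The slice piece[::3] selects indices [0, 3] (0->11, 3->10), giving [11, 10].

[11, 10]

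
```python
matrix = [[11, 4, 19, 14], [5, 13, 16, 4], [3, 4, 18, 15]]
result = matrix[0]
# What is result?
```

matrix has 3 rows. Row 0 is [11, 4, 19, 14].

[11, 4, 19, 14]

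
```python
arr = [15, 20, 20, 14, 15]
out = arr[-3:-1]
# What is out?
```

arr has length 5. The slice arr[-3:-1] selects indices [2, 3] (2->20, 3->14), giving [20, 14].

[20, 14]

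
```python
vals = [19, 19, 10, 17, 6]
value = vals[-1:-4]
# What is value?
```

vals has length 5. The slice vals[-1:-4] resolves to an empty index range, so the result is [].

[]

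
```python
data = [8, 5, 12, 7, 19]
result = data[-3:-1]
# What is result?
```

data has length 5. The slice data[-3:-1] selects indices [2, 3] (2->12, 3->7), giving [12, 7].

[12, 7]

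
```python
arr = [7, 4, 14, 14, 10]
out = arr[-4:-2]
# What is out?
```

arr has length 5. The slice arr[-4:-2] selects indices [1, 2] (1->4, 2->14), giving [4, 14].

[4, 14]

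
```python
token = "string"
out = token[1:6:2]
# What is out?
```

token has length 6. The slice token[1:6:2] selects indices [1, 3, 5] (1->'t', 3->'i', 5->'g'), giving 'tig'.

'tig'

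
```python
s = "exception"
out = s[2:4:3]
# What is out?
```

s has length 9. The slice s[2:4:3] selects indices [2] (2->'c'), giving 'c'.

'c'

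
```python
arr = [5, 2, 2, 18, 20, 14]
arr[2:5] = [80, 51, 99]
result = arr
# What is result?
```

arr starts as [5, 2, 2, 18, 20, 14] (length 6). The slice arr[2:5] covers indices [2, 3, 4] with values [2, 18, 20]. Replacing that slice with [80, 51, 99] (same length) produces [5, 2, 80, 51, 99, 14].

[5, 2, 80, 51, 99, 14]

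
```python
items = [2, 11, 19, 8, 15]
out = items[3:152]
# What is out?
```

items has length 5. The slice items[3:152] selects indices [3, 4] (3->8, 4->15), giving [8, 15].

[8, 15]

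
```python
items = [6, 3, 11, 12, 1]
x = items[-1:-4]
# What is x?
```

items has length 5. The slice items[-1:-4] resolves to an empty index range, so the result is [].

[]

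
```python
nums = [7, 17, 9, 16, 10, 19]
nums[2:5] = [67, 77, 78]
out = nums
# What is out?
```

nums starts as [7, 17, 9, 16, 10, 19] (length 6). The slice nums[2:5] covers indices [2, 3, 4] with values [9, 16, 10]. Replacing that slice with [67, 77, 78] (same length) produces [7, 17, 67, 77, 78, 19].

[7, 17, 67, 77, 78, 19]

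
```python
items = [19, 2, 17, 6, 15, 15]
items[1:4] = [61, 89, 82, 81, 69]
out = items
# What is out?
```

items starts as [19, 2, 17, 6, 15, 15] (length 6). The slice items[1:4] covers indices [1, 2, 3] with values [2, 17, 6]. Replacing that slice with [61, 89, 82, 81, 69] (different length) produces [19, 61, 89, 82, 81, 69, 15, 15].

[19, 61, 89, 82, 81, 69, 15, 15]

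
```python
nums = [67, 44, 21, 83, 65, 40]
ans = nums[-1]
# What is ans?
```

nums has length 6. Negative index -1 maps to positive index 6 + (-1) = 5. nums[5] = 40.

40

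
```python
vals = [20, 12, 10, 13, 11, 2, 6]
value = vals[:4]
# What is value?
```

vals has length 7. The slice vals[:4] selects indices [0, 1, 2, 3] (0->20, 1->12, 2->10, 3->13), giving [20, 12, 10, 13].

[20, 12, 10, 13]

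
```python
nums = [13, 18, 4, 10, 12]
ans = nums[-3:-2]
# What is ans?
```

nums has length 5. The slice nums[-3:-2] selects indices [2] (2->4), giving [4].

[4]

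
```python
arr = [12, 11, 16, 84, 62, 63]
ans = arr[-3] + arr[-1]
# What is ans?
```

arr has length 6. Negative index -3 maps to positive index 6 + (-3) = 3. arr[3] = 84.
arr has length 6. Negative index -1 maps to positive index 6 + (-1) = 5. arr[5] = 63.
Sum: 84 + 63 = 147.

147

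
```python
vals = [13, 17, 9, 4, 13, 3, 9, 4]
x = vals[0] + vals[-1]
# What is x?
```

vals has length 8. vals[0] = 13.
vals has length 8. Negative index -1 maps to positive index 8 + (-1) = 7. vals[7] = 4.
Sum: 13 + 4 = 17.

17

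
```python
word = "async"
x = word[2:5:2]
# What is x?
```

word has length 5. The slice word[2:5:2] selects indices [2, 4] (2->'y', 4->'c'), giving 'yc'.

'yc'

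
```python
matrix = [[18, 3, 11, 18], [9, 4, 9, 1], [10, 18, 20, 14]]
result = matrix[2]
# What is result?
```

matrix has 3 rows. Row 2 is [10, 18, 20, 14].

[10, 18, 20, 14]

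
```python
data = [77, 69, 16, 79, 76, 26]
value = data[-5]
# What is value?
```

data has length 6. Negative index -5 maps to positive index 6 + (-5) = 1. data[1] = 69.

69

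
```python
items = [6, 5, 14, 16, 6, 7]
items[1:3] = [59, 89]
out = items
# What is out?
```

items starts as [6, 5, 14, 16, 6, 7] (length 6). The slice items[1:3] covers indices [1, 2] with values [5, 14]. Replacing that slice with [59, 89] (same length) produces [6, 59, 89, 16, 6, 7].

[6, 59, 89, 16, 6, 7]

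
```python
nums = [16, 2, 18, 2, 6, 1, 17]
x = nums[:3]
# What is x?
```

nums has length 7. The slice nums[:3] selects indices [0, 1, 2] (0->16, 1->2, 2->18), giving [16, 2, 18].

[16, 2, 18]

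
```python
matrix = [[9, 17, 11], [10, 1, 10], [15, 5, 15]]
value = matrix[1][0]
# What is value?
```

matrix[1] = [10, 1, 10]. Taking column 0 of that row yields 10.

10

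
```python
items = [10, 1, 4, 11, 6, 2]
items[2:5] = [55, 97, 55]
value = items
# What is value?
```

items starts as [10, 1, 4, 11, 6, 2] (length 6). The slice items[2:5] covers indices [2, 3, 4] with values [4, 11, 6]. Replacing that slice with [55, 97, 55] (same length) produces [10, 1, 55, 97, 55, 2].

[10, 1, 55, 97, 55, 2]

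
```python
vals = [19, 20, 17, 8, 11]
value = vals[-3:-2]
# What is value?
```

vals has length 5. The slice vals[-3:-2] selects indices [2] (2->17), giving [17].

[17]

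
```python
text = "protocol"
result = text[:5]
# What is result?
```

text has length 8. The slice text[:5] selects indices [0, 1, 2, 3, 4] (0->'p', 1->'r', 2->'o', 3->'t', 4->'o'), giving 'proto'.

'proto'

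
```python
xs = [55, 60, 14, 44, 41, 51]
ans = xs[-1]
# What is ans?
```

xs has length 6. Negative index -1 maps to positive index 6 + (-1) = 5. xs[5] = 51.

51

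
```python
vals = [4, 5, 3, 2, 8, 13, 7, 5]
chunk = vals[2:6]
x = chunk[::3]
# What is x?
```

vals has length 8. The slice vals[2:6] selects indices [2, 3, 4, 5] (2->3, 3->2, 4->8, 5->13), giving [3, 2, 8, 13]. So chunk = [3, 2, 8, 13]. chunk has length 4. The slice chunk[::3] selects indices [0, 3] (0->3, 3->13), giving [3, 13].

[3, 13]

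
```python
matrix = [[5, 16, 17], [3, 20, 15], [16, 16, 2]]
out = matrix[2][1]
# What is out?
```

matrix[2] = [16, 16, 2]. Taking column 1 of that row yields 16.

16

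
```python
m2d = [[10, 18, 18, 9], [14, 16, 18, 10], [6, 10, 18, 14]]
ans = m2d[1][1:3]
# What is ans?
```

m2d[1] = [14, 16, 18, 10]. m2d[1] has length 4. The slice m2d[1][1:3] selects indices [1, 2] (1->16, 2->18), giving [16, 18].

[16, 18]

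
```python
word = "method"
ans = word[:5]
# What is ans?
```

word has length 6. The slice word[:5] selects indices [0, 1, 2, 3, 4] (0->'m', 1->'e', 2->'t', 3->'h', 4->'o'), giving 'metho'.

'metho'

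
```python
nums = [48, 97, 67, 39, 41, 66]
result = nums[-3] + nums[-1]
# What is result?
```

nums has length 6. Negative index -3 maps to positive index 6 + (-3) = 3. nums[3] = 39.
nums has length 6. Negative index -1 maps to positive index 6 + (-1) = 5. nums[5] = 66.
Sum: 39 + 66 = 105.

105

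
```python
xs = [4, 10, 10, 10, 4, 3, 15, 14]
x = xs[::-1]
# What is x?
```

xs has length 8. The slice xs[::-1] selects indices [7, 6, 5, 4, 3, 2, 1, 0] (7->14, 6->15, 5->3, 4->4, 3->10, 2->10, 1->10, 0->4), giving [14, 15, 3, 4, 10, 10, 10, 4].

[14, 15, 3, 4, 10, 10, 10, 4]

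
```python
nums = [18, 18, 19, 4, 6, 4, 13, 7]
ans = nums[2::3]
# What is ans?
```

nums has length 8. The slice nums[2::3] selects indices [2, 5] (2->19, 5->4), giving [19, 4].

[19, 4]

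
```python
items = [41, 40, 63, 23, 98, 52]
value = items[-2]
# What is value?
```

items has length 6. Negative index -2 maps to positive index 6 + (-2) = 4. items[4] = 98.

98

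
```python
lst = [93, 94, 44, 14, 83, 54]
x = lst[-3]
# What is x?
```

lst has length 6. Negative index -3 maps to positive index 6 + (-3) = 3. lst[3] = 14.

14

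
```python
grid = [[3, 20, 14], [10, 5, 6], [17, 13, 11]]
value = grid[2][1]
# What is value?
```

grid[2] = [17, 13, 11]. Taking column 1 of that row yields 13.

13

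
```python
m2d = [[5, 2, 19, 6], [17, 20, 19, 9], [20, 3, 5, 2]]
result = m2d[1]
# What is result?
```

m2d has 3 rows. Row 1 is [17, 20, 19, 9].

[17, 20, 19, 9]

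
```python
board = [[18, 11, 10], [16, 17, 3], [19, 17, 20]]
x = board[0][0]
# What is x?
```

board[0] = [18, 11, 10]. Taking column 0 of that row yields 18.

18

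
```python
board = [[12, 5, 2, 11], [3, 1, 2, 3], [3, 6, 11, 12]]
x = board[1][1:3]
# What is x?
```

board[1] = [3, 1, 2, 3]. board[1] has length 4. The slice board[1][1:3] selects indices [1, 2] (1->1, 2->2), giving [1, 2].

[1, 2]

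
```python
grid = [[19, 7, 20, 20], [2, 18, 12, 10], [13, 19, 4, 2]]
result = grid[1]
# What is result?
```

grid has 3 rows. Row 1 is [2, 18, 12, 10].

[2, 18, 12, 10]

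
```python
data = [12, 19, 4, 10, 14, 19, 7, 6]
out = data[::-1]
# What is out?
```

data has length 8. The slice data[::-1] selects indices [7, 6, 5, 4, 3, 2, 1, 0] (7->6, 6->7, 5->19, 4->14, 3->10, 2->4, 1->19, 0->12), giving [6, 7, 19, 14, 10, 4, 19, 12].

[6, 7, 19, 14, 10, 4, 19, 12]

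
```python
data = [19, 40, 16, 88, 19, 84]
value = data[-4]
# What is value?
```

data has length 6. Negative index -4 maps to positive index 6 + (-4) = 2. data[2] = 16.

16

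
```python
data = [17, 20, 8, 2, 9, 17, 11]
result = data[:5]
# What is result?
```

data has length 7. The slice data[:5] selects indices [0, 1, 2, 3, 4] (0->17, 1->20, 2->8, 3->2, 4->9), giving [17, 20, 8, 2, 9].

[17, 20, 8, 2, 9]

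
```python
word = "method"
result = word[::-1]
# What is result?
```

word has length 6. The slice word[::-1] selects indices [5, 4, 3, 2, 1, 0] (5->'d', 4->'o', 3->'h', 2->'t', 1->'e', 0->'m'), giving 'dohtem'.

'dohtem'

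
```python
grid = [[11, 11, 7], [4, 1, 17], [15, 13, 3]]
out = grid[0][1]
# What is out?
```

grid[0] = [11, 11, 7]. Taking column 1 of that row yields 11.

11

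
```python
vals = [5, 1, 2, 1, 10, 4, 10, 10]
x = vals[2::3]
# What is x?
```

vals has length 8. The slice vals[2::3] selects indices [2, 5] (2->2, 5->4), giving [2, 4].

[2, 4]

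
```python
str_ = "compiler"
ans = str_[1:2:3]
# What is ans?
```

str_ has length 8. The slice str_[1:2:3] selects indices [1] (1->'o'), giving 'o'.

'o'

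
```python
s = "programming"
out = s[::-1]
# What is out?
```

s has length 11. The slice s[::-1] selects indices [10, 9, 8, 7, 6, 5, 4, 3, 2, 1, 0] (10->'g', 9->'n', 8->'i', 7->'m', 6->'m', 5->'a', 4->'r', 3->'g', 2->'o', 1->'r', 0->'p'), giving 'gnimmargorp'.

'gnimmargorp'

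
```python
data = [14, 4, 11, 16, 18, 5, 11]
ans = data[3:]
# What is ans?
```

data has length 7. The slice data[3:] selects indices [3, 4, 5, 6] (3->16, 4->18, 5->5, 6->11), giving [16, 18, 5, 11].

[16, 18, 5, 11]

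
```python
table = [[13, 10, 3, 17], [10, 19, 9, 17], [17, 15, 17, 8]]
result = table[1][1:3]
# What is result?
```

table[1] = [10, 19, 9, 17]. table[1] has length 4. The slice table[1][1:3] selects indices [1, 2] (1->19, 2->9), giving [19, 9].

[19, 9]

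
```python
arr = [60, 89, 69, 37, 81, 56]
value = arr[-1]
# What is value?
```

arr has length 6. Negative index -1 maps to positive index 6 + (-1) = 5. arr[5] = 56.

56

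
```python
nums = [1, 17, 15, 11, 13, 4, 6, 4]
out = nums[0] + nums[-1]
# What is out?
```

nums has length 8. nums[0] = 1.
nums has length 8. Negative index -1 maps to positive index 8 + (-1) = 7. nums[7] = 4.
Sum: 1 + 4 = 5.

5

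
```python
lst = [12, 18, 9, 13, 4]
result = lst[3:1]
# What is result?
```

lst has length 5. The slice lst[3:1] resolves to an empty index range, so the result is [].

[]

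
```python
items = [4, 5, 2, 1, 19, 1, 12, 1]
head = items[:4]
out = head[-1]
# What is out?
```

items has length 8. The slice items[:4] selects indices [0, 1, 2, 3] (0->4, 1->5, 2->2, 3->1), giving [4, 5, 2, 1]. So head = [4, 5, 2, 1]. Then head[-1] = 1.

1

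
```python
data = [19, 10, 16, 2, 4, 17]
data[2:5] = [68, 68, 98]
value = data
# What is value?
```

data starts as [19, 10, 16, 2, 4, 17] (length 6). The slice data[2:5] covers indices [2, 3, 4] with values [16, 2, 4]. Replacing that slice with [68, 68, 98] (same length) produces [19, 10, 68, 68, 98, 17].

[19, 10, 68, 68, 98, 17]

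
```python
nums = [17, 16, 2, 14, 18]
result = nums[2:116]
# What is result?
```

nums has length 5. The slice nums[2:116] selects indices [2, 3, 4] (2->2, 3->14, 4->18), giving [2, 14, 18].

[2, 14, 18]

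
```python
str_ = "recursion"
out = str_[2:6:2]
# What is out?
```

str_ has length 9. The slice str_[2:6:2] selects indices [2, 4] (2->'c', 4->'r'), giving 'cr'.

'cr'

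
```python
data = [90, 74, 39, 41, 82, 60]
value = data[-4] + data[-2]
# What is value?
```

data has length 6. Negative index -4 maps to positive index 6 + (-4) = 2. data[2] = 39.
data has length 6. Negative index -2 maps to positive index 6 + (-2) = 4. data[4] = 82.
Sum: 39 + 82 = 121.

121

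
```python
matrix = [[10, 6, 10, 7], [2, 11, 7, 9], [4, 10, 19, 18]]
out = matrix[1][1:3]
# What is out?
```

matrix[1] = [2, 11, 7, 9]. matrix[1] has length 4. The slice matrix[1][1:3] selects indices [1, 2] (1->11, 2->7), giving [11, 7].

[11, 7]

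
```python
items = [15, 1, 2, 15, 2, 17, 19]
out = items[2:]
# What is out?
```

items has length 7. The slice items[2:] selects indices [2, 3, 4, 5, 6] (2->2, 3->15, 4->2, 5->17, 6->19), giving [2, 15, 2, 17, 19].

[2, 15, 2, 17, 19]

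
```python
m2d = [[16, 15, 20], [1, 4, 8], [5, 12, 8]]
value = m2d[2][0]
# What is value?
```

m2d[2] = [5, 12, 8]. Taking column 0 of that row yields 5.

5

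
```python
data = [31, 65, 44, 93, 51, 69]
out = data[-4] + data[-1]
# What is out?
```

data has length 6. Negative index -4 maps to positive index 6 + (-4) = 2. data[2] = 44.
data has length 6. Negative index -1 maps to positive index 6 + (-1) = 5. data[5] = 69.
Sum: 44 + 69 = 113.

113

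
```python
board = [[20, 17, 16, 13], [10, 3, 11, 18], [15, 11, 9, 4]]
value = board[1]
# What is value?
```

board has 3 rows. Row 1 is [10, 3, 11, 18].

[10, 3, 11, 18]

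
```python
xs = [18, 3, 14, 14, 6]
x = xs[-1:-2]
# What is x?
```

xs has length 5. The slice xs[-1:-2] resolves to an empty index range, so the result is [].

[]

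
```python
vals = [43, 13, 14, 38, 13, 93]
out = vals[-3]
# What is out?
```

vals has length 6. Negative index -3 maps to positive index 6 + (-3) = 3. vals[3] = 38.

38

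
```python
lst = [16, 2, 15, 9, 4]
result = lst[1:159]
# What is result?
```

lst has length 5. The slice lst[1:159] selects indices [1, 2, 3, 4] (1->2, 2->15, 3->9, 4->4), giving [2, 15, 9, 4].

[2, 15, 9, 4]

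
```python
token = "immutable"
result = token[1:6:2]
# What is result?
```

token has length 9. The slice token[1:6:2] selects indices [1, 3, 5] (1->'m', 3->'u', 5->'a'), giving 'mua'.

'mua'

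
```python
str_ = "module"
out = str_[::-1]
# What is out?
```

str_ has length 6. The slice str_[::-1] selects indices [5, 4, 3, 2, 1, 0] (5->'e', 4->'l', 3->'u', 2->'d', 1->'o', 0->'m'), giving 'eludom'.

'eludom'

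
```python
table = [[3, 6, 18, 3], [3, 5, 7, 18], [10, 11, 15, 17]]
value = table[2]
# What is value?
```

table has 3 rows. Row 2 is [10, 11, 15, 17].

[10, 11, 15, 17]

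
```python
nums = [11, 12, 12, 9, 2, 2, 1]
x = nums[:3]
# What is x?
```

nums has length 7. The slice nums[:3] selects indices [0, 1, 2] (0->11, 1->12, 2->12), giving [11, 12, 12].

[11, 12, 12]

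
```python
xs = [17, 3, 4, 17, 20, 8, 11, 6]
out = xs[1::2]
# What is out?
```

xs has length 8. The slice xs[1::2] selects indices [1, 3, 5, 7] (1->3, 3->17, 5->8, 7->6), giving [3, 17, 8, 6].

[3, 17, 8, 6]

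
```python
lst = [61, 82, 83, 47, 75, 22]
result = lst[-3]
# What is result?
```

lst has length 6. Negative index -3 maps to positive index 6 + (-3) = 3. lst[3] = 47.

47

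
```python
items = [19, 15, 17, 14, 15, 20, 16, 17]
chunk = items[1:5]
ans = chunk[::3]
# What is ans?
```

items has length 8. The slice items[1:5] selects indices [1, 2, 3, 4] (1->15, 2->17, 3->14, 4->15), giving [15, 17, 14, 15]. So chunk = [15, 17, 14, 15]. chunk has length 4. The slice chunk[::3] selects indices [0, 3] (0->15, 3->15), giving [15, 15].

[15, 15]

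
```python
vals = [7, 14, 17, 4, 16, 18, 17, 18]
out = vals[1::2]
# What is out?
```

vals has length 8. The slice vals[1::2] selects indices [1, 3, 5, 7] (1->14, 3->4, 5->18, 7->18), giving [14, 4, 18, 18].

[14, 4, 18, 18]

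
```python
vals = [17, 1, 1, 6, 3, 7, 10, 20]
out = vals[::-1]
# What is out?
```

vals has length 8. The slice vals[::-1] selects indices [7, 6, 5, 4, 3, 2, 1, 0] (7->20, 6->10, 5->7, 4->3, 3->6, 2->1, 1->1, 0->17), giving [20, 10, 7, 3, 6, 1, 1, 17].

[20, 10, 7, 3, 6, 1, 1, 17]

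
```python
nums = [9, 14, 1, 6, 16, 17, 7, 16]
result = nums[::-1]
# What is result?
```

nums has length 8. The slice nums[::-1] selects indices [7, 6, 5, 4, 3, 2, 1, 0] (7->16, 6->7, 5->17, 4->16, 3->6, 2->1, 1->14, 0->9), giving [16, 7, 17, 16, 6, 1, 14, 9].

[16, 7, 17, 16, 6, 1, 14, 9]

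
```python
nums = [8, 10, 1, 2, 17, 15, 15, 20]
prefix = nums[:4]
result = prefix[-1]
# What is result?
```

nums has length 8. The slice nums[:4] selects indices [0, 1, 2, 3] (0->8, 1->10, 2->1, 3->2), giving [8, 10, 1, 2]. So prefix = [8, 10, 1, 2]. Then prefix[-1] = 2.

2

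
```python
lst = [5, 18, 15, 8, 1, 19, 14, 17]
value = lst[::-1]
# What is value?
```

lst has length 8. The slice lst[::-1] selects indices [7, 6, 5, 4, 3, 2, 1, 0] (7->17, 6->14, 5->19, 4->1, 3->8, 2->15, 1->18, 0->5), giving [17, 14, 19, 1, 8, 15, 18, 5].

[17, 14, 19, 1, 8, 15, 18, 5]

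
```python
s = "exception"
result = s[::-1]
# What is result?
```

s has length 9. The slice s[::-1] selects indices [8, 7, 6, 5, 4, 3, 2, 1, 0] (8->'n', 7->'o', 6->'i', 5->'t', 4->'p', 3->'e', 2->'c', 1->'x', 0->'e'), giving 'noitpecxe'.

'noitpecxe'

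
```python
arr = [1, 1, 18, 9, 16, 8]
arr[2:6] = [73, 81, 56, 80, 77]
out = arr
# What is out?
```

arr starts as [1, 1, 18, 9, 16, 8] (length 6). The slice arr[2:6] covers indices [2, 3, 4, 5] with values [18, 9, 16, 8]. Replacing that slice with [73, 81, 56, 80, 77] (different length) produces [1, 1, 73, 81, 56, 80, 77].

[1, 1, 73, 81, 56, 80, 77]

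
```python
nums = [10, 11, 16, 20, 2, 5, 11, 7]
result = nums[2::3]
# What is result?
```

nums has length 8. The slice nums[2::3] selects indices [2, 5] (2->16, 5->5), giving [16, 5].

[16, 5]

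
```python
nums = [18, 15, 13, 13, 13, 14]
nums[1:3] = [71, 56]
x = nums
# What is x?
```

nums starts as [18, 15, 13, 13, 13, 14] (length 6). The slice nums[1:3] covers indices [1, 2] with values [15, 13]. Replacing that slice with [71, 56] (same length) produces [18, 71, 56, 13, 13, 14].

[18, 71, 56, 13, 13, 14]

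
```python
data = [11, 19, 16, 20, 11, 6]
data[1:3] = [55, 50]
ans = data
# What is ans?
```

data starts as [11, 19, 16, 20, 11, 6] (length 6). The slice data[1:3] covers indices [1, 2] with values [19, 16]. Replacing that slice with [55, 50] (same length) produces [11, 55, 50, 20, 11, 6].

[11, 55, 50, 20, 11, 6]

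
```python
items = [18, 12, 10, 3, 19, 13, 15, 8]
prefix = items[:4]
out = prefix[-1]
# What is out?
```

items has length 8. The slice items[:4] selects indices [0, 1, 2, 3] (0->18, 1->12, 2->10, 3->3), giving [18, 12, 10, 3]. So prefix = [18, 12, 10, 3]. Then prefix[-1] = 3.

3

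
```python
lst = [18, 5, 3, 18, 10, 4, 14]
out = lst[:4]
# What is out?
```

lst has length 7. The slice lst[:4] selects indices [0, 1, 2, 3] (0->18, 1->5, 2->3, 3->18), giving [18, 5, 3, 18].

[18, 5, 3, 18]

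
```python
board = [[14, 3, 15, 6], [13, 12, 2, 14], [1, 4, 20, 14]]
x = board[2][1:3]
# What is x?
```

board[2] = [1, 4, 20, 14]. board[2] has length 4. The slice board[2][1:3] selects indices [1, 2] (1->4, 2->20), giving [4, 20].

[4, 20]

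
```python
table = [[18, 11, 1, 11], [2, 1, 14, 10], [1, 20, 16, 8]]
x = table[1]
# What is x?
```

table has 3 rows. Row 1 is [2, 1, 14, 10].

[2, 1, 14, 10]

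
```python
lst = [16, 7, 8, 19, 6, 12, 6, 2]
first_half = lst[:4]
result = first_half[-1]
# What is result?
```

lst has length 8. The slice lst[:4] selects indices [0, 1, 2, 3] (0->16, 1->7, 2->8, 3->19), giving [16, 7, 8, 19]. So first_half = [16, 7, 8, 19]. Then first_half[-1] = 19.

19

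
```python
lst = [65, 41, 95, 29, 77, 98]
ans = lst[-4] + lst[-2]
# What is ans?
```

lst has length 6. Negative index -4 maps to positive index 6 + (-4) = 2. lst[2] = 95.
lst has length 6. Negative index -2 maps to positive index 6 + (-2) = 4. lst[4] = 77.
Sum: 95 + 77 = 172.

172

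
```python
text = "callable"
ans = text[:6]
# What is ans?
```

text has length 8. The slice text[:6] selects indices [0, 1, 2, 3, 4, 5] (0->'c', 1->'a', 2->'l', 3->'l', 4->'a', 5->'b'), giving 'callab'.

'callab'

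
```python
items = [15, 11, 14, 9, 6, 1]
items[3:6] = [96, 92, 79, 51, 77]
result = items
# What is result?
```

items starts as [15, 11, 14, 9, 6, 1] (length 6). The slice items[3:6] covers indices [3, 4, 5] with values [9, 6, 1]. Replacing that slice with [96, 92, 79, 51, 77] (different length) produces [15, 11, 14, 96, 92, 79, 51, 77].

[15, 11, 14, 96, 92, 79, 51, 77]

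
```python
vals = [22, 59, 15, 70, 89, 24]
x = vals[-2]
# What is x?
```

vals has length 6. Negative index -2 maps to positive index 6 + (-2) = 4. vals[4] = 89.

89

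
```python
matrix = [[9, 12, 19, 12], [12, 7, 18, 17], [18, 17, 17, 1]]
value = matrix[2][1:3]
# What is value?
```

matrix[2] = [18, 17, 17, 1]. matrix[2] has length 4. The slice matrix[2][1:3] selects indices [1, 2] (1->17, 2->17), giving [17, 17].

[17, 17]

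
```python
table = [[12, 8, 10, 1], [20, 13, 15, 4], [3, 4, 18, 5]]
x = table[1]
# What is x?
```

table has 3 rows. Row 1 is [20, 13, 15, 4].

[20, 13, 15, 4]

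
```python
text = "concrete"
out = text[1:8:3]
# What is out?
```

text has length 8. The slice text[1:8:3] selects indices [1, 4, 7] (1->'o', 4->'r', 7->'e'), giving 'ore'.

'ore'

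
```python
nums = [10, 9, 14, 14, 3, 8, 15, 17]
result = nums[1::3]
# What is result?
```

nums has length 8. The slice nums[1::3] selects indices [1, 4, 7] (1->9, 4->3, 7->17), giving [9, 3, 17].

[9, 3, 17]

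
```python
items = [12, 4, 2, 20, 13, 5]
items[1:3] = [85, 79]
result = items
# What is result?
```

items starts as [12, 4, 2, 20, 13, 5] (length 6). The slice items[1:3] covers indices [1, 2] with values [4, 2]. Replacing that slice with [85, 79] (same length) produces [12, 85, 79, 20, 13, 5].

[12, 85, 79, 20, 13, 5]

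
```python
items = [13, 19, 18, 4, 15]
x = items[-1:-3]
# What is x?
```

items has length 5. The slice items[-1:-3] resolves to an empty index range, so the result is [].

[]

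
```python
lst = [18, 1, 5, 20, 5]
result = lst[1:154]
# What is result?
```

lst has length 5. The slice lst[1:154] selects indices [1, 2, 3, 4] (1->1, 2->5, 3->20, 4->5), giving [1, 5, 20, 5].

[1, 5, 20, 5]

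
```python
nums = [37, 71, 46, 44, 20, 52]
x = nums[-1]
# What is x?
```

nums has length 6. Negative index -1 maps to positive index 6 + (-1) = 5. nums[5] = 52.

52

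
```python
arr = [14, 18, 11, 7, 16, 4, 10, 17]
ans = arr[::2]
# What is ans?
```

arr has length 8. The slice arr[::2] selects indices [0, 2, 4, 6] (0->14, 2->11, 4->16, 6->10), giving [14, 11, 16, 10].

[14, 11, 16, 10]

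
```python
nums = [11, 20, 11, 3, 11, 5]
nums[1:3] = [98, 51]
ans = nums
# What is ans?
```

nums starts as [11, 20, 11, 3, 11, 5] (length 6). The slice nums[1:3] covers indices [1, 2] with values [20, 11]. Replacing that slice with [98, 51] (same length) produces [11, 98, 51, 3, 11, 5].

[11, 98, 51, 3, 11, 5]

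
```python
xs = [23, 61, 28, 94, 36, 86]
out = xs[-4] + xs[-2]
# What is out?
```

xs has length 6. Negative index -4 maps to positive index 6 + (-4) = 2. xs[2] = 28.
xs has length 6. Negative index -2 maps to positive index 6 + (-2) = 4. xs[4] = 36.
Sum: 28 + 36 = 64.

64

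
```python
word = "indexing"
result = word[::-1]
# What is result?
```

word has length 8. The slice word[::-1] selects indices [7, 6, 5, 4, 3, 2, 1, 0] (7->'g', 6->'n', 5->'i', 4->'x', 3->'e', 2->'d', 1->'n', 0->'i'), giving 'gnixedni'.

'gnixedni'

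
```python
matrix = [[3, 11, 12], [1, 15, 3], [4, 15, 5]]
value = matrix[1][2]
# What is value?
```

matrix[1] = [1, 15, 3]. Taking column 2 of that row yields 3.

3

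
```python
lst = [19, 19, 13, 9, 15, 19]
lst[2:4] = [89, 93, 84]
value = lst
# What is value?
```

lst starts as [19, 19, 13, 9, 15, 19] (length 6). The slice lst[2:4] covers indices [2, 3] with values [13, 9]. Replacing that slice with [89, 93, 84] (different length) produces [19, 19, 89, 93, 84, 15, 19].

[19, 19, 89, 93, 84, 15, 19]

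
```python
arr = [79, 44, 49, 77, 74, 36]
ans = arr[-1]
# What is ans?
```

arr has length 6. Negative index -1 maps to positive index 6 + (-1) = 5. arr[5] = 36.

36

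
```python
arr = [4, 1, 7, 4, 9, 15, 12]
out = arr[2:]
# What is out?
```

arr has length 7. The slice arr[2:] selects indices [2, 3, 4, 5, 6] (2->7, 3->4, 4->9, 5->15, 6->12), giving [7, 4, 9, 15, 12].

[7, 4, 9, 15, 12]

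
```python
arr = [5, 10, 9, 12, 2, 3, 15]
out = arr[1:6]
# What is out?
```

arr has length 7. The slice arr[1:6] selects indices [1, 2, 3, 4, 5] (1->10, 2->9, 3->12, 4->2, 5->3), giving [10, 9, 12, 2, 3].

[10, 9, 12, 2, 3]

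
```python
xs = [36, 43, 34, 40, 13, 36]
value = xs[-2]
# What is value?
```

xs has length 6. Negative index -2 maps to positive index 6 + (-2) = 4. xs[4] = 13.

13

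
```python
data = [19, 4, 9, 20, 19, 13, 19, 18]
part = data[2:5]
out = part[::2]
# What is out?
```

data has length 8. The slice data[2:5] selects indices [2, 3, 4] (2->9, 3->20, 4->19), giving [9, 20, 19]. So part = [9, 20, 19]. part has length 3. The slice part[::2] selects indices [0, 2] (0->9, 2->19), giving [9, 19].

[9, 19]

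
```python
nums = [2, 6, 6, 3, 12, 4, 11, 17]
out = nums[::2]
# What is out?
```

nums has length 8. The slice nums[::2] selects indices [0, 2, 4, 6] (0->2, 2->6, 4->12, 6->11), giving [2, 6, 12, 11].

[2, 6, 12, 11]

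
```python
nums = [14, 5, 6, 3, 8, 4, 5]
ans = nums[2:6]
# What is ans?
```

nums has length 7. The slice nums[2:6] selects indices [2, 3, 4, 5] (2->6, 3->3, 4->8, 5->4), giving [6, 3, 8, 4].

[6, 3, 8, 4]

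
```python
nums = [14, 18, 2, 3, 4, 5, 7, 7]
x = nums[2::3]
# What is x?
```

nums has length 8. The slice nums[2::3] selects indices [2, 5] (2->2, 5->5), giving [2, 5].

[2, 5]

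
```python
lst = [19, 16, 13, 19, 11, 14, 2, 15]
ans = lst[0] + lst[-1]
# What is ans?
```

lst has length 8. lst[0] = 19.
lst has length 8. Negative index -1 maps to positive index 8 + (-1) = 7. lst[7] = 15.
Sum: 19 + 15 = 34.

34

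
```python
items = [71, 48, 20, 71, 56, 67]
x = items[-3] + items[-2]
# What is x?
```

items has length 6. Negative index -3 maps to positive index 6 + (-3) = 3. items[3] = 71.
items has length 6. Negative index -2 maps to positive index 6 + (-2) = 4. items[4] = 56.
Sum: 71 + 56 = 127.

127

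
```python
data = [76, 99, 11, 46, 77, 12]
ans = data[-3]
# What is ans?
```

data has length 6. Negative index -3 maps to positive index 6 + (-3) = 3. data[3] = 46.

46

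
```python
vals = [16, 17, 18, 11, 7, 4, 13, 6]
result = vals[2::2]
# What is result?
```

vals has length 8. The slice vals[2::2] selects indices [2, 4, 6] (2->18, 4->7, 6->13), giving [18, 7, 13].

[18, 7, 13]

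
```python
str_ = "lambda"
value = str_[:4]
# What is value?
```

str_ has length 6. The slice str_[:4] selects indices [0, 1, 2, 3] (0->'l', 1->'a', 2->'m', 3->'b'), giving 'lamb'.

'lamb'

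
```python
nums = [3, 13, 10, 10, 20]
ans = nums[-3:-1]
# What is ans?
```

nums has length 5. The slice nums[-3:-1] selects indices [2, 3] (2->10, 3->10), giving [10, 10].

[10, 10]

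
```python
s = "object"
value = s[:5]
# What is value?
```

s has length 6. The slice s[:5] selects indices [0, 1, 2, 3, 4] (0->'o', 1->'b', 2->'j', 3->'e', 4->'c'), giving 'objec'.

'objec'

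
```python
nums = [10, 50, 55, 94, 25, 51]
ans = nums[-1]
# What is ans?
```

nums has length 6. Negative index -1 maps to positive index 6 + (-1) = 5. nums[5] = 51.

51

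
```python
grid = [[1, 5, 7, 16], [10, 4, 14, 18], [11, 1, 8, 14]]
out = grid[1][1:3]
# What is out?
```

grid[1] = [10, 4, 14, 18]. grid[1] has length 4. The slice grid[1][1:3] selects indices [1, 2] (1->4, 2->14), giving [4, 14].

[4, 14]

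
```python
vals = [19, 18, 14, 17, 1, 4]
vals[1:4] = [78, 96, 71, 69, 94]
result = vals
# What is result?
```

vals starts as [19, 18, 14, 17, 1, 4] (length 6). The slice vals[1:4] covers indices [1, 2, 3] with values [18, 14, 17]. Replacing that slice with [78, 96, 71, 69, 94] (different length) produces [19, 78, 96, 71, 69, 94, 1, 4].

[19, 78, 96, 71, 69, 94, 1, 4]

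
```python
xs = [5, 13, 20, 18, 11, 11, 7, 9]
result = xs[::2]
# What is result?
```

xs has length 8. The slice xs[::2] selects indices [0, 2, 4, 6] (0->5, 2->20, 4->11, 6->7), giving [5, 20, 11, 7].

[5, 20, 11, 7]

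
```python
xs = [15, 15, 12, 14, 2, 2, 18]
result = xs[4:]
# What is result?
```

xs has length 7. The slice xs[4:] selects indices [4, 5, 6] (4->2, 5->2, 6->18), giving [2, 2, 18].

[2, 2, 18]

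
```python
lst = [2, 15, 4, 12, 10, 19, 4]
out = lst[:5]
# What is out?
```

lst has length 7. The slice lst[:5] selects indices [0, 1, 2, 3, 4] (0->2, 1->15, 2->4, 3->12, 4->10), giving [2, 15, 4, 12, 10].

[2, 15, 4, 12, 10]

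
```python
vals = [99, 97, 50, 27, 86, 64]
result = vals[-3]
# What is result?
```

vals has length 6. Negative index -3 maps to positive index 6 + (-3) = 3. vals[3] = 27.

27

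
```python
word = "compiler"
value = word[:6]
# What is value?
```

word has length 8. The slice word[:6] selects indices [0, 1, 2, 3, 4, 5] (0->'c', 1->'o', 2->'m', 3->'p', 4->'i', 5->'l'), giving 'compil'.

'compil'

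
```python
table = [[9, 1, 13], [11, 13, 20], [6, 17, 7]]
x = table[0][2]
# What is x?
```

table[0] = [9, 1, 13]. Taking column 2 of that row yields 13.

13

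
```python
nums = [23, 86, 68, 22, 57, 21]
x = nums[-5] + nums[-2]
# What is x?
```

nums has length 6. Negative index -5 maps to positive index 6 + (-5) = 1. nums[1] = 86.
nums has length 6. Negative index -2 maps to positive index 6 + (-2) = 4. nums[4] = 57.
Sum: 86 + 57 = 143.

143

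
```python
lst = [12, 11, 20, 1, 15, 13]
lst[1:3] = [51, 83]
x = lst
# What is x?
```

lst starts as [12, 11, 20, 1, 15, 13] (length 6). The slice lst[1:3] covers indices [1, 2] with values [11, 20]. Replacing that slice with [51, 83] (same length) produces [12, 51, 83, 1, 15, 13].

[12, 51, 83, 1, 15, 13]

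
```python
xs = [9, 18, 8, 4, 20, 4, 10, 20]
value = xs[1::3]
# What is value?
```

xs has length 8. The slice xs[1::3] selects indices [1, 4, 7] (1->18, 4->20, 7->20), giving [18, 20, 20].

[18, 20, 20]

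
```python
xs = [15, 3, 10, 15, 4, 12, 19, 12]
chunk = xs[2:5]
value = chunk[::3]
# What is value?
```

xs has length 8. The slice xs[2:5] selects indices [2, 3, 4] (2->10, 3->15, 4->4), giving [10, 15, 4]. So chunk = [10, 15, 4]. chunk has length 3. The slice chunk[::3] selects indices [0] (0->10), giving [10].

[10]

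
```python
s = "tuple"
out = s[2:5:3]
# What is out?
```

s has length 5. The slice s[2:5:3] selects indices [2] (2->'p'), giving 'p'.

'p'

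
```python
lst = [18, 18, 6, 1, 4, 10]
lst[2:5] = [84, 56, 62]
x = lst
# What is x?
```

lst starts as [18, 18, 6, 1, 4, 10] (length 6). The slice lst[2:5] covers indices [2, 3, 4] with values [6, 1, 4]. Replacing that slice with [84, 56, 62] (same length) produces [18, 18, 84, 56, 62, 10].

[18, 18, 84, 56, 62, 10]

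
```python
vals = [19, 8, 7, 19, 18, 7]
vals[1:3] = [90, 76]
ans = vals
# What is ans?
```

vals starts as [19, 8, 7, 19, 18, 7] (length 6). The slice vals[1:3] covers indices [1, 2] with values [8, 7]. Replacing that slice with [90, 76] (same length) produces [19, 90, 76, 19, 18, 7].

[19, 90, 76, 19, 18, 7]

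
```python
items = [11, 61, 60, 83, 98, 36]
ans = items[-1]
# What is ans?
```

items has length 6. Negative index -1 maps to positive index 6 + (-1) = 5. items[5] = 36.

36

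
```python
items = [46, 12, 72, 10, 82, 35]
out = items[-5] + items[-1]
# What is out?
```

items has length 6. Negative index -5 maps to positive index 6 + (-5) = 1. items[1] = 12.
items has length 6. Negative index -1 maps to positive index 6 + (-1) = 5. items[5] = 35.
Sum: 12 + 35 = 47.

47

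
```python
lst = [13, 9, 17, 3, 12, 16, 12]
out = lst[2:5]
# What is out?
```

lst has length 7. The slice lst[2:5] selects indices [2, 3, 4] (2->17, 3->3, 4->12), giving [17, 3, 12].

[17, 3, 12]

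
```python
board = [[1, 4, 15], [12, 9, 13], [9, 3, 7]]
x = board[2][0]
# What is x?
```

board[2] = [9, 3, 7]. Taking column 0 of that row yields 9.

9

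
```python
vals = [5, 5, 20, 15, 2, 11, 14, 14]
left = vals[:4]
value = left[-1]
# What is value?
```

vals has length 8. The slice vals[:4] selects indices [0, 1, 2, 3] (0->5, 1->5, 2->20, 3->15), giving [5, 5, 20, 15]. So left = [5, 5, 20, 15]. Then left[-1] = 15.

15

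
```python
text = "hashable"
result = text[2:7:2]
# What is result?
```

text has length 8. The slice text[2:7:2] selects indices [2, 4, 6] (2->'s', 4->'a', 6->'l'), giving 'sal'.

'sal'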